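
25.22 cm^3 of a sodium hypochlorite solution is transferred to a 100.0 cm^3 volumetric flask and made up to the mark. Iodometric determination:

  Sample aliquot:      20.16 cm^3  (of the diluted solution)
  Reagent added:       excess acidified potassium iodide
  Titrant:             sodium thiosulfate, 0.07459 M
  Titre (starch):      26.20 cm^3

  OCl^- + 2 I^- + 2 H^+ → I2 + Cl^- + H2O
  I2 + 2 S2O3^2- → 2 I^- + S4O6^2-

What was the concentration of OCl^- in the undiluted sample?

n(S2O3^2-) = 0.02620 × 0.07459 = 1.954 × 10^-3 mol
n(I2) = n(S2O3^2-)/2 = 9.771 × 10^-4 mol
n(OCl^-) in the aliquot = 9.771 × 10^-4 mol (1:1 ratio)
[OCl^-]_dilute = 9.771 × 10^-4 / 0.02016 = 0.04847 mol/L
[OCl^-]_original = 0.04847 × 100.0/25.22 = 0.1922 mol/L

0.1922 M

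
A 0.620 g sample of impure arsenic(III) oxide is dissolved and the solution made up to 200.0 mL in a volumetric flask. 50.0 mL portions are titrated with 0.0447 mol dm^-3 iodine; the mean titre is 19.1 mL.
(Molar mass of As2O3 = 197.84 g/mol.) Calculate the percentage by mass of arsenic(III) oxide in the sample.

54.5 %

As2O3 + 2 I2 + 2 H2O → As2O5 + 4 HI
n(I2) per titration = 0.0191 × 0.0447 = 8.54 × 10^-4 mol
From the 1:2 ratio, n(As2O3) in each aliquot = 1/2 × 8.54 × 10^-4 = 4.27 × 10^-4 mol
n(As2O3) in the whole flask = 4.27 × 10^-4 × 200.0/50.0 = 1.71 × 10^-3 mol
mass of As2O3 = 1.71 × 10^-3 × 197.84 = 0.338 g
% As2O3 = 0.338 / 0.620 × 100 = 54.5 %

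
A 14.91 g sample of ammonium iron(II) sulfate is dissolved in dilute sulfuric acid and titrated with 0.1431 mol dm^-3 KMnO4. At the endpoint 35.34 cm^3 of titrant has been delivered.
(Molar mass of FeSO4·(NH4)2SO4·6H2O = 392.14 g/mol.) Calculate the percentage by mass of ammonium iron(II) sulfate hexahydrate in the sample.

MnO4^- + 5 Fe^2+ + 8 H^+ → Mn^2+ + 5 Fe^3+ + 4 H2O
n(KMnO4) = 0.03534 L × 0.1431 mol/L = 5.057 × 10^-3 mol
From the 5:1 ratio, n(FeSO4·(NH4)2SO4·6H2O) = 5/1 × 5.057 × 10^-3 = 0.02529 mol
mass of FeSO4·(NH4)2SO4·6H2O = 0.02529 × 392.14 g/mol = 9.916 g
% FeSO4·(NH4)2SO4·6H2O = 9.916 / 14.91 × 100 = 66.50 %

66.50 %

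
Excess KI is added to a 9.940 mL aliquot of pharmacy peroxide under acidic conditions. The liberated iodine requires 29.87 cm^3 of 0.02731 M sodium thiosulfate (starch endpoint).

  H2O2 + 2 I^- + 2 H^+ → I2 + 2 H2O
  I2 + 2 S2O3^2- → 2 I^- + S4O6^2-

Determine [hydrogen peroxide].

0.04103 M

n(S2O3^2-) = 0.02987 × 0.02731 = 8.157 × 10^-4 mol
n(I2) = n(S2O3^2-)/2 = 4.079 × 10^-4 mol
n(H2O2) in the aliquot = 4.079 × 10^-4 mol (1:1 ratio)
[H2O2] = 4.079 × 10^-4 / 0.009940 = 0.04103 mol/L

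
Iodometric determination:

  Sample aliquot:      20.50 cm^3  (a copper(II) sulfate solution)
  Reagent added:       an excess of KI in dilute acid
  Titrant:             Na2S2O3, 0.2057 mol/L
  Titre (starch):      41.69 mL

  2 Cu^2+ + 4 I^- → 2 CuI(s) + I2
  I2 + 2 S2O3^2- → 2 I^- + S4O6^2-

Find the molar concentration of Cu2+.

n(S2O3^2-) = 0.04169 × 0.2057 = 8.576 × 10^-3 mol
n(I2) = n(S2O3^2-)/2 = 4.288 × 10^-3 mol
From the 2:1 ratio, n(Cu2+) in the aliquot = 2/1 × 4.288 × 10^-3 = 8.576 × 10^-3 mol
[Cu2+] = 8.576 × 10^-3 / 0.02050 = 0.4183 mol/L

0.4183 mol/L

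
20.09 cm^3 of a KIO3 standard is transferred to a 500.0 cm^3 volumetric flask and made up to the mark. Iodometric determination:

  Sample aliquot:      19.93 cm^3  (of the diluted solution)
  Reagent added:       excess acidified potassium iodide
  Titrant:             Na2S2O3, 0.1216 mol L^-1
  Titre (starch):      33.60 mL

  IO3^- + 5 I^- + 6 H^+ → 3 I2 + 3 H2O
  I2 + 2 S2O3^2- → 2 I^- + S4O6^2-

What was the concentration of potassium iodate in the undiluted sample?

n(S2O3^2-) = 0.03360 × 0.1216 = 4.086 × 10^-3 mol
n(I2) = n(S2O3^2-)/2 = 2.043 × 10^-3 mol
From the 1:3 ratio, n(IO3^-) in the aliquot = 1/3 × 2.043 × 10^-3 = 6.810 × 10^-4 mol
[IO3^-]_dilute = 6.810 × 10^-4 / 0.01993 = 0.03417 mol/L
[IO3^-]_original = 0.03417 × 500.0/20.09 = 0.8504 mol/L

0.8504 mol/L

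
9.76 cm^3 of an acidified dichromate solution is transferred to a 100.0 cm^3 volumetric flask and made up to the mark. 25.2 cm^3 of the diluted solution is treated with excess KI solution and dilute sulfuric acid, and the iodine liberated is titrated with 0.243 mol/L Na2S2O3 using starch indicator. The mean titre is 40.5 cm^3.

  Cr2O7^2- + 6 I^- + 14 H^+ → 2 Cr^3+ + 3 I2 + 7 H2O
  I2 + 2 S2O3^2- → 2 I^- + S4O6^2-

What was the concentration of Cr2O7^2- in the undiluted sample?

n(S2O3^2-) = 0.0405 × 0.243 = 9.84 × 10^-3 mol
n(I2) = n(S2O3^2-)/2 = 4.92 × 10^-3 mol
From the 1:3 ratio, n(Cr2O7^2-) in the aliquot = 1/3 × 4.92 × 10^-3 = 1.64 × 10^-3 mol
[Cr2O7^2-]_dilute = 1.64 × 10^-3 / 0.0252 = 0.0651 mol/L
[Cr2O7^2-]_original = 0.0651 × 100.0/9.76 = 0.667 mol/L

0.667 mol/L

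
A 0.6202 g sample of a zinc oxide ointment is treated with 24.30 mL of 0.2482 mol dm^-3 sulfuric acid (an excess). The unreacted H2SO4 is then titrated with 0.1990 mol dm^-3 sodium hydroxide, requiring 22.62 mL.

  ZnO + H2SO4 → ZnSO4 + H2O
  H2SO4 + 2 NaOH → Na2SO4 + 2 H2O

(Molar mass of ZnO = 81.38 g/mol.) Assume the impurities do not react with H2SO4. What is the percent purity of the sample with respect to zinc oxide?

n(H2SO4) added = 0.02430 × 0.2482 = 6.031 × 10^-3 mol
n(NaOH) used in back-titration = 0.02262 × 0.1990 = 4.501 × 10^-3 mol
From the 1:2 ratio, n(H2SO4) left over = 1/2 × 4.501 × 10^-3 = 2.251 × 10^-3 mol
n(H2SO4) consumed by analyte = 6.031 × 10^-3 − 2.251 × 10^-3 = 3.781 × 10^-3 mol
n(ZnO) = 3.781 × 10^-3 mol (1:1 ratio)
mass of ZnO = 3.781 × 10^-3 × 81.38 = 0.3077 g
% ZnO = 0.3077 / 0.6202 × 100 = 49.61 %

49.61 %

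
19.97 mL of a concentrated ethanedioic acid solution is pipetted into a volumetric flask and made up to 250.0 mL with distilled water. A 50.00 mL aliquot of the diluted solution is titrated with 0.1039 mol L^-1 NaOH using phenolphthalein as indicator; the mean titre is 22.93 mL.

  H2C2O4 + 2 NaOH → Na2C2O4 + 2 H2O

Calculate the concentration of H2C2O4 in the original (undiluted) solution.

0.2983 mol/L

n(NaOH) = 0.02293 × 0.1039 = 2.382 × 10^-3 mol
From the 1:2 ratio, n(H2C2O4) in the aliquot = 1/2 × 2.382 × 10^-3 = 1.191 × 10^-3 mol
[H2C2O4]_dilute = 1.191 × 10^-3 / 0.05000 = 0.02382 mol/L
Dilution factor = 250.0 / 19.97 = 12.52
[H2C2O4]_stock = 0.02382 × 12.52 = 0.2983 mol/L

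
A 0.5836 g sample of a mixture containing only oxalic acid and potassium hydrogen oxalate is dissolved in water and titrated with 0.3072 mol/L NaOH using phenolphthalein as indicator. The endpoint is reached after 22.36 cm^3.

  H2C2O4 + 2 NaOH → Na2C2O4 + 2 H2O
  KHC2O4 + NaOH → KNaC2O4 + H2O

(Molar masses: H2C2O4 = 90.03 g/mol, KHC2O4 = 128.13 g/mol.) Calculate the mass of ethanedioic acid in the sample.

n(NaOH) = 0.02236 × 0.3072 = 6.869 × 10^-3 mol
Let x = n(H2C2O4), y = n(KHC2O4).
Titrant: 2x + 1y = 6.869 × 10^-3;  mass: 90.03x + 128.13y = 0.5836
Solving, x = 1.784 × 10^-3 mol, y = 3.301 × 10^-3 mol
mass of H2C2O4 = 1.784 × 10^-3 × 90.03 = 0.1606 g

0.1606 g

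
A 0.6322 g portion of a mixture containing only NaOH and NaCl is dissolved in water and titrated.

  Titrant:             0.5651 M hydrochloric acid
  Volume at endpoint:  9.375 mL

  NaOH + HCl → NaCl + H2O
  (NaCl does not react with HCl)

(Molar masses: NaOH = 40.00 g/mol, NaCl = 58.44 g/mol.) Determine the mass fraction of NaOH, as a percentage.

33.52 %

n(HCl) = 0.009375 × 0.5651 = 5.298 × 10^-3 mol
Let x = n(NaOH), y = n(NaCl).
Titrant: 1x = 5.298 × 10^-3;  mass: 40.00x + 58.44y = 0.6322
Solving, x = 5.298 × 10^-3 mol, y = 7.192 × 10^-3 mol
mass of NaOH = 5.298 × 10^-3 × 40.00 = 0.2119 g
% NaOH = 0.2119 / 0.6322 × 100 = 33.52 %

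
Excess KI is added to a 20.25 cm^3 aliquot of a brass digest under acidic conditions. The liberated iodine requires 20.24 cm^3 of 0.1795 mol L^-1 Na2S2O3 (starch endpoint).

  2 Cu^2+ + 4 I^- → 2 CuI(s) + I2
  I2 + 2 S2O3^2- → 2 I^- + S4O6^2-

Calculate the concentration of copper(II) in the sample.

0.1794 mol/L

n(S2O3^2-) = 0.02024 × 0.1795 = 3.633 × 10^-3 mol
n(I2) = n(S2O3^2-)/2 = 1.817 × 10^-3 mol
From the 2:1 ratio, n(Cu2+) in the aliquot = 2/1 × 1.817 × 10^-3 = 3.633 × 10^-3 mol
[Cu2+] = 3.633 × 10^-3 / 0.02025 = 0.1794 mol/L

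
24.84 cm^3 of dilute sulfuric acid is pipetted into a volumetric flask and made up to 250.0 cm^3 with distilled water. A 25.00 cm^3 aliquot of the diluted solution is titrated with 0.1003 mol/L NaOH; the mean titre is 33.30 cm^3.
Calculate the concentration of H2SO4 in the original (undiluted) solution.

0.6723 mol/L

H2SO4 + 2 NaOH → Na2SO4 + 2 H2O
n(NaOH) = 0.03330 × 0.1003 = 3.340 × 10^-3 mol
From the 1:2 ratio, n(H2SO4) in the aliquot = 1/2 × 3.340 × 10^-3 = 1.670 × 10^-3 mol
[H2SO4]_dilute = 1.670 × 10^-3 / 0.02500 = 0.06680 mol/L
Dilution factor = 250.0 / 24.84 = 10.06
[H2SO4]_stock = 0.06680 × 10.06 = 0.6723 mol/L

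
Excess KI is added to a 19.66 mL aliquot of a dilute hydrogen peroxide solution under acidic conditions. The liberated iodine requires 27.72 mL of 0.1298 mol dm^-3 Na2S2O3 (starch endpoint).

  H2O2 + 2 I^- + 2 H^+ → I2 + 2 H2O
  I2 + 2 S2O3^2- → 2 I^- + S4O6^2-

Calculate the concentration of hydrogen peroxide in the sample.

n(S2O3^2-) = 0.02772 × 0.1298 = 3.598 × 10^-3 mol
n(I2) = n(S2O3^2-)/2 = 1.799 × 10^-3 mol
n(H2O2) in the aliquot = 1.799 × 10^-3 mol (1:1 ratio)
[H2O2] = 1.799 × 10^-3 / 0.01966 = 0.09151 mol/L

0.09151 mol/L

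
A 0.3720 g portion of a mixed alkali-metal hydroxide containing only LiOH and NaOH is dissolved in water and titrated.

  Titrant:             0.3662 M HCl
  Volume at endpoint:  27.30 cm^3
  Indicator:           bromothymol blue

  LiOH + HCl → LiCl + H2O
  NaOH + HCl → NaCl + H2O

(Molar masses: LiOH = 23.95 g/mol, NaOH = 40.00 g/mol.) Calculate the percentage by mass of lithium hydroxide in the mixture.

11.19 %

n(HCl) = 0.02730 × 0.3662 = 9.997 × 10^-3 mol
Let x = n(LiOH), y = n(NaOH).
Titrant: 1x + 1y = 9.997 × 10^-3;  mass: 23.95x + 40.00y = 0.3720
Solving, x = 1.738 × 10^-3 mol, y = 8.260 × 10^-3 mol
mass of LiOH = 1.738 × 10^-3 × 23.95 = 0.04162 g
% LiOH = 0.04162 / 0.3720 × 100 = 11.19 %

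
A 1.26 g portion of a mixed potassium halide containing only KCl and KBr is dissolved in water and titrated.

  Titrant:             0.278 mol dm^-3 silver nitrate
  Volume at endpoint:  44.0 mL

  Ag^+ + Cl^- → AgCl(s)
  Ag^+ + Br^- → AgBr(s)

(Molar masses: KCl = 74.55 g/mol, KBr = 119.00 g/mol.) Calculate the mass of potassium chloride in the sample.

n(AgNO3) = 0.0440 × 0.278 = 0.0122 mol
Let x = n(KCl), y = n(KBr).
Titrant: 1x + 1y = 0.0122;  mass: 74.55x + 119.00y = 1.26
Solving, x = 4.40 × 10^-3 mol, y = 7.83 × 10^-3 mol
mass of KCl = 4.40 × 10^-3 × 74.55 = 0.328 g

0.328 g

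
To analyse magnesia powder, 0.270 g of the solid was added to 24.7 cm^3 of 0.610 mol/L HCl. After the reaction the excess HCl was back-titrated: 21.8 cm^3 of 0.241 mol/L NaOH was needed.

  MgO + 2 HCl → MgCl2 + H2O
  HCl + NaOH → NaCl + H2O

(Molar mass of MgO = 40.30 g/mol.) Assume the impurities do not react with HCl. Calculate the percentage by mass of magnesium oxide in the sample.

73.2 %

n(HCl) added = 0.0247 × 0.610 = 0.0151 mol
n(NaOH) used in back-titration = 0.0218 × 0.241 = 5.25 × 10^-3 mol
n(HCl) left over = 5.25 × 10^-3 mol (1:1 ratio)
n(HCl) consumed by analyte = 0.0151 − 5.25 × 10^-3 = 9.81 × 10^-3 mol
From the 1:2 ratio, n(MgO) = 1/2 × 9.81 × 10^-3 = 4.91 × 10^-3 mol
mass of MgO = 4.91 × 10^-3 × 40.30 = 0.198 g
% MgO = 0.198 / 0.270 × 100 = 73.2 %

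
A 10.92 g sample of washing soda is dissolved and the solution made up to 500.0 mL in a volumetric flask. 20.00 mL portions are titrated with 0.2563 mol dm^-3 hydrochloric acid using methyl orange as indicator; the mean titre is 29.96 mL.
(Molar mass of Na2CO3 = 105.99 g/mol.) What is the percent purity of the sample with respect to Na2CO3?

Na2CO3 + 2 HCl → 2 NaCl + H2O + CO2
n(HCl) per titration = 0.02996 × 0.2563 = 7.679 × 10^-3 mol
From the 1:2 ratio, n(Na2CO3) in each aliquot = 1/2 × 7.679 × 10^-3 = 3.839 × 10^-3 mol
n(Na2CO3) in the whole flask = 3.839 × 10^-3 × 500.0/20.00 = 0.09598 mol
mass of Na2CO3 = 0.09598 × 105.99 = 10.17 g
% Na2CO3 = 10.17 / 10.92 × 100 = 93.16 %

93.16 %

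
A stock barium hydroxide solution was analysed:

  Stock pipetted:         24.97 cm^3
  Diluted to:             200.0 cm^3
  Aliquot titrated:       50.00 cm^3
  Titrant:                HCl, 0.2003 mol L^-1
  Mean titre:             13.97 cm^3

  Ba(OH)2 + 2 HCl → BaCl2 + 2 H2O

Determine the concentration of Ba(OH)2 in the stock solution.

n(HCl) = 0.01397 × 0.2003 = 2.798 × 10^-3 mol
From the 1:2 ratio, n(Ba(OH)2) in the aliquot = 1/2 × 2.798 × 10^-3 = 1.399 × 10^-3 mol
[Ba(OH)2]_dilute = 1.399 × 10^-3 / 0.05000 = 0.02798 mol/L
Dilution factor = 200.0 / 24.97 = 8.010
[Ba(OH)2]_stock = 0.02798 × 8.010 = 0.2241 mol/L

0.2241 mol/L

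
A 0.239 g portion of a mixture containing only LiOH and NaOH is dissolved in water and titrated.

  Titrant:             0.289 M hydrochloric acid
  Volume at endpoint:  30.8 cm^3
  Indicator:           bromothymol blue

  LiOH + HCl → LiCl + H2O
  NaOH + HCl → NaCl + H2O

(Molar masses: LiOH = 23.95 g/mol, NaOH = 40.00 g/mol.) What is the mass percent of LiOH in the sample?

n(HCl) = 0.0308 × 0.289 = 8.90 × 10^-3 mol
Let x = n(LiOH), y = n(NaOH).
Titrant: 1x + 1y = 8.90 × 10^-3;  mass: 23.95x + 40.00y = 0.239
Solving, x = 7.29 × 10^-3 mol, y = 1.61 × 10^-3 mol
mass of LiOH = 7.29 × 10^-3 × 23.95 = 0.175 g
% LiOH = 0.175 / 0.239 × 100 = 73.1 %

73.1 %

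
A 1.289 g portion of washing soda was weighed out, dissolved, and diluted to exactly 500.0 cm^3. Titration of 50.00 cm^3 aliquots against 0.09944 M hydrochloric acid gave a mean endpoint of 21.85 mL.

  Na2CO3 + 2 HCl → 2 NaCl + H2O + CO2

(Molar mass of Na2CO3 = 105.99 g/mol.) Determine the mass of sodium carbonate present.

1.151 g

n(HCl) per titration = 0.02185 × 0.09944 = 2.173 × 10^-3 mol
From the 1:2 ratio, n(Na2CO3) in each aliquot = 1/2 × 2.173 × 10^-3 = 1.086 × 10^-3 mol
n(Na2CO3) in the whole flask = 1.086 × 10^-3 × 500.0/50.00 = 0.01086 mol
mass of Na2CO3 = 0.01086 × 105.99 = 1.151 g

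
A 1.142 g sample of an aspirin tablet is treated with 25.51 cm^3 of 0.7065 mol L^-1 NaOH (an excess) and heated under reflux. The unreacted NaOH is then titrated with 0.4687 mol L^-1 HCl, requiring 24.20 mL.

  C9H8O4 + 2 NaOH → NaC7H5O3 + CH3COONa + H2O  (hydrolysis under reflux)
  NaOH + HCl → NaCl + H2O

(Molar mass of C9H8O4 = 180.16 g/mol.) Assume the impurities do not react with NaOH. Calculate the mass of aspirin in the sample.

0.6018 g

n(NaOH) added = 0.02551 × 0.7065 = 0.01802 mol
n(HCl) used in back-titration = 0.02420 × 0.4687 = 0.01134 mol
n(NaOH) left over = 0.01134 mol (1:1 ratio)
n(NaOH) consumed by analyte = 0.01802 − 0.01134 = 6.680 × 10^-3 mol
From the 1:2 ratio, n(C9H8O4) = 1/2 × 6.680 × 10^-3 = 3.340 × 10^-3 mol
mass of C9H8O4 = 3.340 × 10^-3 × 180.16 = 0.6018 g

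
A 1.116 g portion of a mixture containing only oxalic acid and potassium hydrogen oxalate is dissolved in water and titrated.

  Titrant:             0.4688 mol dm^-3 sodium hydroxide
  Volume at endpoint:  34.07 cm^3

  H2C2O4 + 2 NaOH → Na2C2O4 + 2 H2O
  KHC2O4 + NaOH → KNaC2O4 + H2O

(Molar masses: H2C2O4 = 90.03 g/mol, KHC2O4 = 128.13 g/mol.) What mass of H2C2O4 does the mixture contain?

0.5040 g

n(NaOH) = 0.03407 × 0.4688 = 0.01597 mol
Let x = n(H2C2O4), y = n(KHC2O4).
Titrant: 2x + 1y = 0.01597;  mass: 90.03x + 128.13y = 1.116
Solving, x = 5.598 × 10^-3 mol, y = 4.777 × 10^-3 mol
mass of H2C2O4 = 5.598 × 10^-3 × 90.03 = 0.5040 g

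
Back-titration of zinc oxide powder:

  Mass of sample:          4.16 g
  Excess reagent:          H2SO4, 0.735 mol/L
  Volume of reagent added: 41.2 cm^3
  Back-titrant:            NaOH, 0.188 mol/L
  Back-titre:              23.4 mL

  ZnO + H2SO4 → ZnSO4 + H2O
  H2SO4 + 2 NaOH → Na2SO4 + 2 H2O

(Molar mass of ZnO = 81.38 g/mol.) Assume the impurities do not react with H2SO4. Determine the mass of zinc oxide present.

n(H2SO4) added = 0.0412 × 0.735 = 0.0303 mol
n(NaOH) used in back-titration = 0.0234 × 0.188 = 4.40 × 10^-3 mol
From the 1:2 ratio, n(H2SO4) left over = 1/2 × 4.40 × 10^-3 = 2.20 × 10^-3 mol
n(H2SO4) consumed by analyte = 0.0303 − 2.20 × 10^-3 = 0.0281 mol
n(ZnO) = 0.0281 mol (1:1 ratio)
mass of ZnO = 0.0281 × 81.38 = 2.29 g

2.29 g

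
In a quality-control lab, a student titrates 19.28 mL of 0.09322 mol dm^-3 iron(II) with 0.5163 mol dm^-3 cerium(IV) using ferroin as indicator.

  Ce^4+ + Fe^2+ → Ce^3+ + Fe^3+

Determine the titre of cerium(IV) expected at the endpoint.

3.481 mL

n(Fe2+) = 0.01928 L × 0.09322 mol/L = 1.797 × 10^-3 mol
n(Ce4+) = 1.797 × 10^-3 mol (1:1 stoichiometry)
V(Ce4+) = 1.797 × 10^-3 mol / 0.5163 mol/L = 0.003481 L = 3.481 mL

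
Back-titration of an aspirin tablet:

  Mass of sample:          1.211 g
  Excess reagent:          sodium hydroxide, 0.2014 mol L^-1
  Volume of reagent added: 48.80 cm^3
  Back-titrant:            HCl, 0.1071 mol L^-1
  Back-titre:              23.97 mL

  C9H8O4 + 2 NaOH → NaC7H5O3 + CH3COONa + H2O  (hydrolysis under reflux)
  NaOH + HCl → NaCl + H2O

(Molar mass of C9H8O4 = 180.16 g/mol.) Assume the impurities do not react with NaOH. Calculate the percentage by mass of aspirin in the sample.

n(NaOH) added = 0.04880 × 0.2014 = 9.828 × 10^-3 mol
n(HCl) used in back-titration = 0.02397 × 0.1071 = 2.567 × 10^-3 mol
n(NaOH) left over = 2.567 × 10^-3 mol (1:1 ratio)
n(NaOH) consumed by analyte = 9.828 × 10^-3 − 2.567 × 10^-3 = 7.261 × 10^-3 mol
From the 1:2 ratio, n(C9H8O4) = 1/2 × 7.261 × 10^-3 = 3.631 × 10^-3 mol
mass of C9H8O4 = 3.631 × 10^-3 × 180.16 = 0.6541 g
% C9H8O4 = 0.6541 / 1.211 × 100 = 54.01 %

54.01 %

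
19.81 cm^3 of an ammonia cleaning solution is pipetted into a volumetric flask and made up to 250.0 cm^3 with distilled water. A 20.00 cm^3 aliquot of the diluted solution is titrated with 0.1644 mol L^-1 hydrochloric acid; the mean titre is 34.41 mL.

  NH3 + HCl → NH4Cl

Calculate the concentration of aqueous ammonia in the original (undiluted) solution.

3.570 mol/L

n(HCl) = 0.03441 × 0.1644 = 5.657 × 10^-3 mol
n(NH3) in the aliquot = 5.657 × 10^-3 mol (1:1 ratio)
[NH3]_dilute = 5.657 × 10^-3 / 0.02000 = 0.2829 mol/L
Dilution factor = 250.0 / 19.81 = 12.62
[NH3]_stock = 0.2829 × 12.62 = 3.570 mol/L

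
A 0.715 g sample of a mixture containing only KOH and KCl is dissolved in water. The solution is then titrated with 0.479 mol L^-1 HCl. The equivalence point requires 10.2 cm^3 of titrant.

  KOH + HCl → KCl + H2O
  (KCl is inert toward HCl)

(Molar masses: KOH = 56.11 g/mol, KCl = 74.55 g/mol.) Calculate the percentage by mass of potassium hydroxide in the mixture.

n(HCl) = 0.0102 × 0.479 = 4.89 × 10^-3 mol
Let x = n(KOH), y = n(KCl).
Titrant: 1x = 4.89 × 10^-3;  mass: 56.11x + 74.55y = 0.715
Solving, x = 4.89 × 10^-3 mol, y = 5.91 × 10^-3 mol
mass of KOH = 4.89 × 10^-3 × 56.11 = 0.274 g
% KOH = 0.274 / 0.715 × 100 = 38.3 %

38.3 %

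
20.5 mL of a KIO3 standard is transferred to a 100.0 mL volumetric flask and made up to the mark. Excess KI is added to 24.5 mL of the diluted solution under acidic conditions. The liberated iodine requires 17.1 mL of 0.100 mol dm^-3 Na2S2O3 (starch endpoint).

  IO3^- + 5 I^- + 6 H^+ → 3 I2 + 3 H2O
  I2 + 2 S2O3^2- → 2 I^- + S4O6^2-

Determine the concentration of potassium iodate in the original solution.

0.0567 mol/L

n(S2O3^2-) = 0.0171 × 0.100 = 1.71 × 10^-3 mol
n(I2) = n(S2O3^2-)/2 = 8.55 × 10^-4 mol
From the 1:3 ratio, n(IO3^-) in the aliquot = 1/3 × 8.55 × 10^-4 = 2.85 × 10^-4 mol
[IO3^-]_dilute = 2.85 × 10^-4 / 0.0245 = 0.0116 mol/L
[IO3^-]_original = 0.0116 × 100.0/20.5 = 0.0567 mol/L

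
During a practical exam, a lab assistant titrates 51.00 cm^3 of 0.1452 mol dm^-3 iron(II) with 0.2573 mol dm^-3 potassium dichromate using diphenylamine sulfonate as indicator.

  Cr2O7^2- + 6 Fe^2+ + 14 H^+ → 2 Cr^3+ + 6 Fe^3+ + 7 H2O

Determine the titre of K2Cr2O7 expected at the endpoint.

4.797 mL

n(Fe2+) = 0.05100 L × 0.1452 mol/L = 7.405 × 10^-3 mol
From the 1:6 stoichiometry, n(K2Cr2O7) = 1/6 × 7.405 × 10^-3 = 1.234 × 10^-3 mol
V(K2Cr2O7) = 1.234 × 10^-3 mol / 0.2573 mol/L = 0.004797 L = 4.797 mL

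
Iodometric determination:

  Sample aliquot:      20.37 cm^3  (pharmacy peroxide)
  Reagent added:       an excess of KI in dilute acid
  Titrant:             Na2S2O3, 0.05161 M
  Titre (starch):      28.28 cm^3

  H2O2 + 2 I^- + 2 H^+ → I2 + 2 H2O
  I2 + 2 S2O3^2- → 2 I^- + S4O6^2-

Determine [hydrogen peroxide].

n(S2O3^2-) = 0.02828 × 0.05161 = 1.460 × 10^-3 mol
n(I2) = n(S2O3^2-)/2 = 7.298 × 10^-4 mol
n(H2O2) in the aliquot = 7.298 × 10^-4 mol (1:1 ratio)
[H2O2] = 7.298 × 10^-4 / 0.02037 = 0.03583 mol/L

0.03583 M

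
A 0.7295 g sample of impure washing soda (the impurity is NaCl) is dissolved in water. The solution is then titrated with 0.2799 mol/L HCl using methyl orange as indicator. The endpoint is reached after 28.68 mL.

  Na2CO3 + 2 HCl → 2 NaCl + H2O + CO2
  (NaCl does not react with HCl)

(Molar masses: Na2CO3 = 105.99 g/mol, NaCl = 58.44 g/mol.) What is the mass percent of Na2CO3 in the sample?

n(HCl) = 0.02868 × 0.2799 = 8.028 × 10^-3 mol
Let x = n(Na2CO3), y = n(NaCl).
Titrant: 2x = 8.028 × 10^-3;  mass: 105.99x + 58.44y = 0.7295
Solving, x = 4.014 × 10^-3 mol, y = 5.203 × 10^-3 mol
mass of Na2CO3 = 4.014 × 10^-3 × 105.99 = 0.4254 g
% Na2CO3 = 0.4254 / 0.7295 × 100 = 58.32 %

58.32 %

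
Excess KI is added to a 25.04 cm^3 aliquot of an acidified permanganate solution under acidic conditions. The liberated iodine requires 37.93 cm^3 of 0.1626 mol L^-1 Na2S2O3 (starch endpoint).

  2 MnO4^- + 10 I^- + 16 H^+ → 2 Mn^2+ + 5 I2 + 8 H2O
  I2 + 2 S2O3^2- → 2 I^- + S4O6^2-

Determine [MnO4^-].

0.04926 mol/L

n(S2O3^2-) = 0.03793 × 0.1626 = 6.167 × 10^-3 mol
n(I2) = n(S2O3^2-)/2 = 3.084 × 10^-3 mol
From the 2:5 ratio, n(MnO4^-) in the aliquot = 2/5 × 3.084 × 10^-3 = 1.233 × 10^-3 mol
[MnO4^-] = 1.233 × 10^-3 / 0.02504 = 0.04926 mol/L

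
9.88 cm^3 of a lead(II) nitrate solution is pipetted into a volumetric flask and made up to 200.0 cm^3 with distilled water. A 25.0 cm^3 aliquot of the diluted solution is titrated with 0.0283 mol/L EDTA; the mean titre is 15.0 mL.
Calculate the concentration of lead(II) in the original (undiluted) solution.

Pb^2+ + EDTA^4- → [Pb(EDTA)]^2-
n(EDTA) = 0.0150 × 0.0283 = 4.24 × 10^-4 mol
n(Pb2+) in the aliquot = 4.24 × 10^-4 mol (1:1 ratio)
[Pb2+]_dilute = 4.24 × 10^-4 / 0.0250 = 0.0170 mol/L
Dilution factor = 200.0 / 9.88 = 20.24
[Pb2+]_stock = 0.0170 × 20.24 = 0.344 mol/L

0.344 mol/L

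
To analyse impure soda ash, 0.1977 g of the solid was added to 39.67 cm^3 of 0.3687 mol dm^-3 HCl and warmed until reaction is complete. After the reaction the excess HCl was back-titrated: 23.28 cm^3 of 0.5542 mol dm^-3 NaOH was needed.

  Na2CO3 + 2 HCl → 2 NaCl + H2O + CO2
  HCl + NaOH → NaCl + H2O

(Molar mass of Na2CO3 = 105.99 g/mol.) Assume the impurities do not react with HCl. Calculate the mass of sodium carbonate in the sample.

0.09139 g

n(HCl) added = 0.03967 × 0.3687 = 0.01463 mol
n(NaOH) used in back-titration = 0.02328 × 0.5542 = 0.01290 mol
n(HCl) left over = 0.01290 mol (1:1 ratio)
n(HCl) consumed by analyte = 0.01463 − 0.01290 = 1.725 × 10^-3 mol
From the 1:2 ratio, n(Na2CO3) = 1/2 × 1.725 × 10^-3 = 8.623 × 10^-4 mol
mass of Na2CO3 = 8.623 × 10^-4 × 105.99 = 0.09139 g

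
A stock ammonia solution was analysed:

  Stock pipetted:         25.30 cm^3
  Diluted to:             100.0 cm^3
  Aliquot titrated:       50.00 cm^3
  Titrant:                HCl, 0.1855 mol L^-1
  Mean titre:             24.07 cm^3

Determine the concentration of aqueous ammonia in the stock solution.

0.3530 mol/L

NH3 + HCl → NH4Cl
n(HCl) = 0.02407 × 0.1855 = 4.465 × 10^-3 mol
n(NH3) in the aliquot = 4.465 × 10^-3 mol (1:1 ratio)
[NH3]_dilute = 4.465 × 10^-3 / 0.05000 = 0.08930 mol/L
Dilution factor = 100.0 / 25.30 = 3.953
[NH3]_stock = 0.08930 × 3.953 = 0.3530 mol/L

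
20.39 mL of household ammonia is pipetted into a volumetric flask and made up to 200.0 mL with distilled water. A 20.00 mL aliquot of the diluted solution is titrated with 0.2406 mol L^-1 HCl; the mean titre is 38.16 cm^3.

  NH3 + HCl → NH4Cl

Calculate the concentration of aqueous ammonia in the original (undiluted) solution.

n(HCl) = 0.03816 × 0.2406 = 9.181 × 10^-3 mol
n(NH3) in the aliquot = 9.181 × 10^-3 mol (1:1 ratio)
[NH3]_dilute = 9.181 × 10^-3 / 0.02000 = 0.4591 mol/L
Dilution factor = 200.0 / 20.39 = 9.809
[NH3]_stock = 0.4591 × 9.809 = 4.503 mol/L

4.503 mol/L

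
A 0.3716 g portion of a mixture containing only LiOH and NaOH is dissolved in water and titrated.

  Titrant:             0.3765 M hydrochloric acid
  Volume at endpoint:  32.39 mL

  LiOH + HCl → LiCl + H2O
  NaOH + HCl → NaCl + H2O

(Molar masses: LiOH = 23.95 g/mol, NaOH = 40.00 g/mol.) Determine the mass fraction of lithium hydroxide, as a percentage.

n(HCl) = 0.03239 × 0.3765 = 0.01219 mol
Let x = n(LiOH), y = n(NaOH).
Titrant: 1x + 1y = 0.01219;  mass: 23.95x + 40.00y = 0.3716
Solving, x = 7.239 × 10^-3 mol, y = 4.955 × 10^-3 mol
mass of LiOH = 7.239 × 10^-3 × 23.95 = 0.1734 g
% LiOH = 0.1734 / 0.3716 × 100 = 46.66 %

46.66 %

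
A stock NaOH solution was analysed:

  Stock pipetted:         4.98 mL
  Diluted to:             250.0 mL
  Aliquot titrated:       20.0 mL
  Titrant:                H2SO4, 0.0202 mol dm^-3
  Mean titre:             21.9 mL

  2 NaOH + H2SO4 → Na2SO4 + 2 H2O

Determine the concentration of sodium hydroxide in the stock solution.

2.22 mol/L

n(H2SO4) = 0.0219 × 0.0202 = 4.42 × 10^-4 mol
From the 2:1 ratio, n(NaOH) in the aliquot = 2/1 × 4.42 × 10^-4 = 8.85 × 10^-4 mol
[NaOH]_dilute = 8.85 × 10^-4 / 0.0200 = 0.0442 mol/L
Dilution factor = 250.0 / 4.98 = 50.20
[NaOH]_stock = 0.0442 × 50.20 = 2.22 mol/L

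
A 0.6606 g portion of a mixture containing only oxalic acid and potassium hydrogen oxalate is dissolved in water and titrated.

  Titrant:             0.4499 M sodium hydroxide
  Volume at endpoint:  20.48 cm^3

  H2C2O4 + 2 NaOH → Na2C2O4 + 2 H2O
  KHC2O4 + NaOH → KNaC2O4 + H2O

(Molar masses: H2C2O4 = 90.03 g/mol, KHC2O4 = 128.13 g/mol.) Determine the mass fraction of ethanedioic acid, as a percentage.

42.63 %

n(NaOH) = 0.02048 × 0.4499 = 9.214 × 10^-3 mol
Let x = n(H2C2O4), y = n(KHC2O4).
Titrant: 2x + 1y = 9.214 × 10^-3;  mass: 90.03x + 128.13y = 0.6606
Solving, x = 3.128 × 10^-3 mol, y = 2.958 × 10^-3 mol
mass of H2C2O4 = 3.128 × 10^-3 × 90.03 = 0.2816 g
% H2C2O4 = 0.2816 / 0.6606 × 100 = 42.63 %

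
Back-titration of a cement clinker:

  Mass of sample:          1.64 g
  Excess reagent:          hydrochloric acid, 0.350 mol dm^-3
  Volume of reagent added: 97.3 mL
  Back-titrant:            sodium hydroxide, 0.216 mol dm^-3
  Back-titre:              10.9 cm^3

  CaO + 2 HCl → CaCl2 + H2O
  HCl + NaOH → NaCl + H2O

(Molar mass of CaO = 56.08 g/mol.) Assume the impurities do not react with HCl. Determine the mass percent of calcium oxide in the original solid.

54.2 %

n(HCl) added = 0.0973 × 0.350 = 0.0341 mol
n(NaOH) used in back-titration = 0.0109 × 0.216 = 2.35 × 10^-3 mol
n(HCl) left over = 2.35 × 10^-3 mol (1:1 ratio)
n(HCl) consumed by analyte = 0.0341 − 2.35 × 10^-3 = 0.0317 mol
From the 1:2 ratio, n(CaO) = 1/2 × 0.0317 = 0.0159 mol
mass of CaO = 0.0159 × 56.08 = 0.889 g
% CaO = 0.889 / 1.64 × 100 = 54.2 %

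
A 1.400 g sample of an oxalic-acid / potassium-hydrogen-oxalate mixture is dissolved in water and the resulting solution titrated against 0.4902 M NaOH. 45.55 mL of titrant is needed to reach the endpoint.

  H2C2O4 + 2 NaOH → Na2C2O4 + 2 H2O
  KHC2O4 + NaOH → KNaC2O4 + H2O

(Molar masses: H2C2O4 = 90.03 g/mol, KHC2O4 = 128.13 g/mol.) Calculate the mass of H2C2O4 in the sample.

0.7913 g

n(NaOH) = 0.04555 × 0.4902 = 0.02233 mol
Let x = n(H2C2O4), y = n(KHC2O4).
Titrant: 2x + 1y = 0.02233;  mass: 90.03x + 128.13y = 1.400
Solving, x = 8.789 × 10^-3 mol, y = 4.751 × 10^-3 mol
mass of H2C2O4 = 8.789 × 10^-3 × 90.03 = 0.7913 g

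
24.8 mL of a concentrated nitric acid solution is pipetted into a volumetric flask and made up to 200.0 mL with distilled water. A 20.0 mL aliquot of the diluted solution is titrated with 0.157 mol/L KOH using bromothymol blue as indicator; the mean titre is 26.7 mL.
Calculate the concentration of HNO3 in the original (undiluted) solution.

HNO3 + KOH → KNO3 + H2O
n(KOH) = 0.0267 × 0.157 = 4.19 × 10^-3 mol
n(HNO3) in the aliquot = 4.19 × 10^-3 mol (1:1 ratio)
[HNO3]_dilute = 4.19 × 10^-3 / 0.0200 = 0.210 mol/L
Dilution factor = 200.0 / 24.8 = 8.065
[HNO3]_stock = 0.210 × 8.065 = 1.69 mol/L

1.69 mol/L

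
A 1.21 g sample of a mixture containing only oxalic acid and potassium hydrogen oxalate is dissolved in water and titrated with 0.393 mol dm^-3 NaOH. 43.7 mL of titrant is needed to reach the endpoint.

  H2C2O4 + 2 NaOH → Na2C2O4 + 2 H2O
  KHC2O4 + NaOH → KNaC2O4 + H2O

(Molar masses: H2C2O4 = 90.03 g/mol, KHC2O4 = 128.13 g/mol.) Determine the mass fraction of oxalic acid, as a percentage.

44.3 %

n(NaOH) = 0.0437 × 0.393 = 0.0172 mol
Let x = n(H2C2O4), y = n(KHC2O4).
Titrant: 2x + 1y = 0.0172;  mass: 90.03x + 128.13y = 1.21
Solving, x = 5.96 × 10^-3 mol, y = 5.26 × 10^-3 mol
mass of H2C2O4 = 5.96 × 10^-3 × 90.03 = 0.536 g
% H2C2O4 = 0.536 / 1.21 × 100 = 44.3 %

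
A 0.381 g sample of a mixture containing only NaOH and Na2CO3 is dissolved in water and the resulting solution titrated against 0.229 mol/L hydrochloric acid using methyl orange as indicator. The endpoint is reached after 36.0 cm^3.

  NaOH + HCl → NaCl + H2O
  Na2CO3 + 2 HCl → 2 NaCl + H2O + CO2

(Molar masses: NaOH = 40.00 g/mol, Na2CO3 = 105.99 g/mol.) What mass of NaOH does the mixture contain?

0.172 g

n(HCl) = 0.0360 × 0.229 = 8.24 × 10^-3 mol
Let x = n(NaOH), y = n(Na2CO3).
Titrant: 1x + 2y = 8.24 × 10^-3;  mass: 40.00x + 105.99y = 0.381
Solving, x = 4.30 × 10^-3 mol, y = 1.97 × 10^-3 mol
mass of NaOH = 4.30 × 10^-3 × 40.00 = 0.172 g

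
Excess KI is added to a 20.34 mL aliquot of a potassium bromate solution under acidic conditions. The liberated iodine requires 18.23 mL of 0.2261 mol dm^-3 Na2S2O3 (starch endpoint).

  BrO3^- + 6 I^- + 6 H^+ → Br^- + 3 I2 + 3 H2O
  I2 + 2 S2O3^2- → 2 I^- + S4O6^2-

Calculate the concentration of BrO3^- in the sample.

n(S2O3^2-) = 0.01823 × 0.2261 = 4.122 × 10^-3 mol
n(I2) = n(S2O3^2-)/2 = 2.061 × 10^-3 mol
From the 1:3 ratio, n(BrO3^-) in the aliquot = 1/3 × 2.061 × 10^-3 = 6.870 × 10^-4 mol
[BrO3^-] = 6.870 × 10^-4 / 0.02034 = 0.03377 mol/L

0.03377 mol/L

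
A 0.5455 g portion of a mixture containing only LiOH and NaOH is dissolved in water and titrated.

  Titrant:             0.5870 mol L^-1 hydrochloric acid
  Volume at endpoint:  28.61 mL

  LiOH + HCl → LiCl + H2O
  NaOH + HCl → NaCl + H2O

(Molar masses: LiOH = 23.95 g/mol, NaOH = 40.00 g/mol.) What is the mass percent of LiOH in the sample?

34.54 %

n(HCl) = 0.02861 × 0.5870 = 0.01679 mol
Let x = n(LiOH), y = n(NaOH).
Titrant: 1x + 1y = 0.01679;  mass: 23.95x + 40.00y = 0.5455
Solving, x = 7.867 × 10^-3 mol, y = 8.927 × 10^-3 mol
mass of LiOH = 7.867 × 10^-3 × 23.95 = 0.1884 g
% LiOH = 0.1884 / 0.5455 × 100 = 34.54 %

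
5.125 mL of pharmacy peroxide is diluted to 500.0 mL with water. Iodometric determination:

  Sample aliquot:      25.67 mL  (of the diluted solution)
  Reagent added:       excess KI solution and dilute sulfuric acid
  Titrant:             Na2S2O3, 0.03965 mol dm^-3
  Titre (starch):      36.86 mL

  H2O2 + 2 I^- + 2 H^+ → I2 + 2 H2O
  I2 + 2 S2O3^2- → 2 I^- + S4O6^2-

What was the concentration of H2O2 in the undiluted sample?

2.777 mol/L

n(S2O3^2-) = 0.03686 × 0.03965 = 1.461 × 10^-3 mol
n(I2) = n(S2O3^2-)/2 = 7.307 × 10^-4 mol
n(H2O2) in the aliquot = 7.307 × 10^-4 mol (1:1 ratio)
[H2O2]_dilute = 7.307 × 10^-4 / 0.02567 = 0.02847 mol/L
[H2O2]_original = 0.02847 × 500.0/5.125 = 2.777 mol/L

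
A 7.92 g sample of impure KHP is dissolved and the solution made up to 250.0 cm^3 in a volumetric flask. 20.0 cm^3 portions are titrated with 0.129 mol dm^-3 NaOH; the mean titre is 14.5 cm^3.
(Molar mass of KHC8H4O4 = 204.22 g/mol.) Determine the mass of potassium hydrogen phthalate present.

KHC8H4O4 + NaOH → KNaC8H4O4 + H2O
n(NaOH) per titration = 0.0145 × 0.129 = 1.87 × 10^-3 mol
n(KHC8H4O4) in each aliquot = 1.87 × 10^-3 mol (1:1 ratio)
n(KHC8H4O4) in the whole flask = 1.87 × 10^-3 × 250.0/20.0 = 0.0234 mol
mass of KHC8H4O4 = 0.0234 × 204.22 = 4.77 g

4.77 g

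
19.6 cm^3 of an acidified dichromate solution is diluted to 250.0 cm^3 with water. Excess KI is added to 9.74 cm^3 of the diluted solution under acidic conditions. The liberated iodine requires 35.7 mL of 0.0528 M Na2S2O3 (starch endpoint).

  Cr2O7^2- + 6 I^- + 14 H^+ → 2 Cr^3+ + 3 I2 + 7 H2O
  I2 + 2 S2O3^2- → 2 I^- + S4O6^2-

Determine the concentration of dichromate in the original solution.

0.411 M

n(S2O3^2-) = 0.0357 × 0.0528 = 1.88 × 10^-3 mol
n(I2) = n(S2O3^2-)/2 = 9.42 × 10^-4 mol
From the 1:3 ratio, n(Cr2O7^2-) in the aliquot = 1/3 × 9.42 × 10^-4 = 3.14 × 10^-4 mol
[Cr2O7^2-]_dilute = 3.14 × 10^-4 / 0.00974 = 0.0323 mol/L
[Cr2O7^2-]_original = 0.0323 × 250.0/19.6 = 0.411 mol/L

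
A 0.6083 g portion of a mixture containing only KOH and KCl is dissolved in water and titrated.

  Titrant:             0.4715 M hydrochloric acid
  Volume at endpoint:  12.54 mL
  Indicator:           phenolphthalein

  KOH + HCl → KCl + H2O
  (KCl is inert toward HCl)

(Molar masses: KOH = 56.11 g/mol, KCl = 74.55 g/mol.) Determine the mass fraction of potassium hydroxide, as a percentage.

54.54 %

n(HCl) = 0.01254 × 0.4715 = 5.913 × 10^-3 mol
Let x = n(KOH), y = n(KCl).
Titrant: 1x = 5.913 × 10^-3;  mass: 56.11x + 74.55y = 0.6083
Solving, x = 5.913 × 10^-3 mol, y = 3.710 × 10^-3 mol
mass of KOH = 5.913 × 10^-3 × 56.11 = 0.3318 g
% KOH = 0.3318 / 0.6083 × 100 = 54.54 %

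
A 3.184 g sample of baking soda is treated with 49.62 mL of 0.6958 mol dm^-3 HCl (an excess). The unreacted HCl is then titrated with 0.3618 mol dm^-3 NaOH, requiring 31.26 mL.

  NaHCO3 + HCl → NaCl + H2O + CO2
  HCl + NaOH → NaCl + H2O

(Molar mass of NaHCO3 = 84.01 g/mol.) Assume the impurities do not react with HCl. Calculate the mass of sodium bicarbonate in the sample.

1.950 g

n(HCl) added = 0.04962 × 0.6958 = 0.03453 mol
n(NaOH) used in back-titration = 0.03126 × 0.3618 = 0.01131 mol
n(HCl) left over = 0.01131 mol (1:1 ratio)
n(HCl) consumed by analyte = 0.03453 − 0.01131 = 0.02322 mol
n(NaHCO3) = 0.02322 mol (1:1 ratio)
mass of NaHCO3 = 0.02322 × 84.01 = 1.950 g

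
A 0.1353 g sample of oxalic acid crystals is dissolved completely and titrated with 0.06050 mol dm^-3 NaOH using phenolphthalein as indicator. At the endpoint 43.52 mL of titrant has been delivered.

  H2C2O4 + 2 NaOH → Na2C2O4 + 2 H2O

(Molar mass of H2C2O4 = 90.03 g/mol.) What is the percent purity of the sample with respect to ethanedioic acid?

87.60 %

n(NaOH) = 0.04352 L × 0.06050 mol/L = 2.633 × 10^-3 mol
From the 1:2 ratio, n(H2C2O4) = 1/2 × 2.633 × 10^-3 = 1.316 × 10^-3 mol
mass of H2C2O4 = 1.316 × 10^-3 × 90.03 g/mol = 0.1185 g
% H2C2O4 = 0.1185 / 0.1353 × 100 = 87.60 %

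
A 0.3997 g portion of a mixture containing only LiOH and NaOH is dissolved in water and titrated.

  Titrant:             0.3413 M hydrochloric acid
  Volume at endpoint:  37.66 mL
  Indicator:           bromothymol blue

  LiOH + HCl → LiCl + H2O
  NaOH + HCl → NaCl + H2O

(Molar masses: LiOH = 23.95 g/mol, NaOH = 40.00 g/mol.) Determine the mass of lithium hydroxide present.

n(HCl) = 0.03766 × 0.3413 = 0.01285 mol
Let x = n(LiOH), y = n(NaOH).
Titrant: 1x + 1y = 0.01285;  mass: 23.95x + 40.00y = 0.3997
Solving, x = 7.130 × 10^-3 mol, y = 5.723 × 10^-3 mol
mass of LiOH = 7.130 × 10^-3 × 23.95 = 0.1708 g

0.1708 g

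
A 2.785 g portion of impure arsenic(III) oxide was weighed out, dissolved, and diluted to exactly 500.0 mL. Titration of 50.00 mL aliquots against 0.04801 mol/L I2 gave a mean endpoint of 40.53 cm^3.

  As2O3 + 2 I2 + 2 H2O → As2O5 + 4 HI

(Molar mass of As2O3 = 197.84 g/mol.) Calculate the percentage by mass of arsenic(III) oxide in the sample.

69.11 %

n(I2) per titration = 0.04053 × 0.04801 = 1.946 × 10^-3 mol
From the 1:2 ratio, n(As2O3) in each aliquot = 1/2 × 1.946 × 10^-3 = 9.729 × 10^-4 mol
n(As2O3) in the whole flask = 9.729 × 10^-4 × 500.0/50.00 = 9.729 × 10^-3 mol
mass of As2O3 = 9.729 × 10^-3 × 197.84 = 1.925 g
% As2O3 = 1.925 / 2.785 × 100 = 69.11 %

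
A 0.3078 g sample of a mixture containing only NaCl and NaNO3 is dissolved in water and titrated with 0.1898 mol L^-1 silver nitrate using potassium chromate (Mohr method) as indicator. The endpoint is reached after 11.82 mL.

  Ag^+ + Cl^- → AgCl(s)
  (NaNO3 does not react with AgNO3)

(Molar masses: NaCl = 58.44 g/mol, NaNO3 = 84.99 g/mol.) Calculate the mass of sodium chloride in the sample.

0.1311 g

n(AgNO3) = 0.01182 × 0.1898 = 2.243 × 10^-3 mol
Let x = n(NaCl), y = n(NaNO3).
Titrant: 1x = 2.243 × 10^-3;  mass: 58.44x + 84.99y = 0.3078
Solving, x = 2.243 × 10^-3 mol, y = 2.079 × 10^-3 mol
mass of NaCl = 2.243 × 10^-3 × 58.44 = 0.1311 g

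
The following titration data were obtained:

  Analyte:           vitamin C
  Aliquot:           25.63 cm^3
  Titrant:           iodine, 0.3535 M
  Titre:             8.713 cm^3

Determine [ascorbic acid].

0.1202 M

C6H8O6 + I2 → C6H6O6 + 2 HI
n(I2) = 0.008713 L × 0.3535 mol/L = 3.080 × 10^-3 mol
n(C6H8O6) = 3.080 × 10^-3 mol (1:1 mole ratio)
[C6H8O6] = 3.080 × 10^-3 mol / 0.02563 L = 0.1202 mol/L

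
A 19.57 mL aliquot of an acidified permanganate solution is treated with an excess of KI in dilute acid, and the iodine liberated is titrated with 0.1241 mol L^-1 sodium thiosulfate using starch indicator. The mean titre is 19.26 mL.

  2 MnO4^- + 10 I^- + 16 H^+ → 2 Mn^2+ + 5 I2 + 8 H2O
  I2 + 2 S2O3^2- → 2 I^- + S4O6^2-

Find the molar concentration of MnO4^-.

n(S2O3^2-) = 0.01926 × 0.1241 = 2.390 × 10^-3 mol
n(I2) = n(S2O3^2-)/2 = 1.195 × 10^-3 mol
From the 2:5 ratio, n(MnO4^-) in the aliquot = 2/5 × 1.195 × 10^-3 = 4.780 × 10^-4 mol
[MnO4^-] = 4.780 × 10^-4 / 0.01957 = 0.02443 mol/L

0.02443 mol/L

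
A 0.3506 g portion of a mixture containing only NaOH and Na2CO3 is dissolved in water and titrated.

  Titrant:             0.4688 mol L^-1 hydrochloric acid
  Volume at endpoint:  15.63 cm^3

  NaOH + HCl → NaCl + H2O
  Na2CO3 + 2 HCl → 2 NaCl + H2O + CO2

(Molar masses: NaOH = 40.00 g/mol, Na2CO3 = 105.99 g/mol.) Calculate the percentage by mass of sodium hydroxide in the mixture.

33.11 %

n(HCl) = 0.01563 × 0.4688 = 7.327 × 10^-3 mol
Let x = n(NaOH), y = n(Na2CO3).
Titrant: 1x + 2y = 7.327 × 10^-3;  mass: 40.00x + 105.99y = 0.3506
Solving, x = 2.902 × 10^-3 mol, y = 2.213 × 10^-3 mol
mass of NaOH = 2.902 × 10^-3 × 40.00 = 0.1161 g
% NaOH = 0.1161 / 0.3506 × 100 = 33.11 %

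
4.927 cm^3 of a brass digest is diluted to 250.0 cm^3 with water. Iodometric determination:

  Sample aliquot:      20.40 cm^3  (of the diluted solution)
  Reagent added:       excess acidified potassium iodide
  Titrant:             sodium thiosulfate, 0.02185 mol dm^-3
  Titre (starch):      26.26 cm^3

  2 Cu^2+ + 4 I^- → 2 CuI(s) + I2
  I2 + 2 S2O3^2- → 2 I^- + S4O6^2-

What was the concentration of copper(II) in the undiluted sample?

n(S2O3^2-) = 0.02626 × 0.02185 = 5.738 × 10^-4 mol
n(I2) = n(S2O3^2-)/2 = 2.869 × 10^-4 mol
From the 2:1 ratio, n(Cu2+) in the aliquot = 2/1 × 2.869 × 10^-4 = 5.738 × 10^-4 mol
[Cu2+]_dilute = 5.738 × 10^-4 / 0.02040 = 0.02813 mol/L
[Cu2+]_original = 0.02813 × 250.0/4.927 = 1.427 mol/L

1.427 mol/L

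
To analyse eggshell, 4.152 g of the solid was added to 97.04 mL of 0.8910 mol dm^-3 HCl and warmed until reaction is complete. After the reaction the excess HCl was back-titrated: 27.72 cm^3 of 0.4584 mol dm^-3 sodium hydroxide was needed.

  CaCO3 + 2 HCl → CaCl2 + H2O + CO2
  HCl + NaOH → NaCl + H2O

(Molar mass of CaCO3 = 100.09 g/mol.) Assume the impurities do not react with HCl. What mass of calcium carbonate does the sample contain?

3.691 g

n(HCl) added = 0.09704 × 0.8910 = 0.08646 mol
n(NaOH) used in back-titration = 0.02772 × 0.4584 = 0.01271 mol
n(HCl) left over = 0.01271 mol (1:1 ratio)
n(HCl) consumed by analyte = 0.08646 − 0.01271 = 0.07376 mol
From the 1:2 ratio, n(CaCO3) = 1/2 × 0.07376 = 0.03688 mol
mass of CaCO3 = 0.03688 × 100.09 = 3.691 g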